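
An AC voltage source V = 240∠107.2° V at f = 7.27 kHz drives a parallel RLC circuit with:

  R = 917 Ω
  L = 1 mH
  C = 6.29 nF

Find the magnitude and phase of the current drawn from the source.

Step 1 — Angular frequency: ω = 2π·f = 2π·7270 = 4.568e+04 rad/s.
Step 2 — Component impedances:
  R: Z = R = 917 Ω
  L: Z = jωL = j·4.568e+04·0.001 = 0 + j45.68 Ω
  C: Z = 1/(jωC) = -j/(ω·C) = 0 - j3480 Ω
Step 3 — Parallel combination: 1/Z_total = 1/R + 1/L + 1/C; Z_total = 2.33 + j46.17 Ω = 46.23∠87.1° Ω.
Step 4 — Source phasor: V = 240∠107.2° V = -70.97 + j229.3 V.
Step 5 — Ohm's law: I = V / Z_total = (-70.97 + j229.3) / (2.33 + j46.17) = 4.876 + j1.783 A.
Step 6 — Convert to polar: |I| = 5.192 A, ∠I = 20.1°.

I = 5.192∠20.1° A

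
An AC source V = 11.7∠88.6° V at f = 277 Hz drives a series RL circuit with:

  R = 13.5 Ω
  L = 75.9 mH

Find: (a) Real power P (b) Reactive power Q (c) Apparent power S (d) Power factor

Step 1 — Angular frequency: ω = 2π·f = 2π·277 = 1740 rad/s.
Step 2 — Component impedances:
  R: Z = R = 13.5 Ω
  L: Z = jωL = j·1740·0.0759 = 0 + j132.1 Ω
Step 3 — Series combination: Z_total = R + L = 13.5 + j132.1 Ω = 132.8∠84.2° Ω.
Step 4 — Source phasor: V = 11.7∠88.6° V = 0.2859 + j11.7 V.
Step 5 — Current: I = V / Z = 0.08785 + j0.006814 A = 0.08811∠4.4° A.
Step 6 — Complex power: S = V·I* = 0.1048 + j1.026 VA.
Step 7 — Real power: P = Re(S) = 0.1048 W.
Step 8 — Reactive power: Q = Im(S) = 1.026 VAR.
Step 9 — Apparent power: |S| = 1.031 VA.
Step 10 — Power factor: PF = P/|S| = 0.1017 (lagging).

(a) P = 0.1048 W  (b) Q = 1.026 VAR  (c) S = 1.031 VA  (d) PF = 0.1017 (lagging)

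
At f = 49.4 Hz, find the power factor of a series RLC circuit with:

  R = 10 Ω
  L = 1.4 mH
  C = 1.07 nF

Step 1 — Angular frequency: ω = 2π·f = 2π·49.4 = 310.4 rad/s.
Step 2 — Component impedances:
  R: Z = R = 10 Ω
  L: Z = jωL = j·310.4·0.0014 = 0 + j0.4345 Ω
  C: Z = 1/(jωC) = -j/(ω·C) = 0 - j3.011e+06 Ω
Step 3 — Series combination: Z_total = R + L + C = 10 - j3.011e+06 Ω = 3.011e+06∠-90.0° Ω.
Step 4 — Power factor: PF = cos(φ) = Re(Z)/|Z| = 10/3.011e+06 = 3.321e-06.
Step 5 — Type: Im(Z) = -3.011e+06 ⇒ leading (phase φ = -90.0°).

PF = 3.321e-06 (leading, φ = -90.0°)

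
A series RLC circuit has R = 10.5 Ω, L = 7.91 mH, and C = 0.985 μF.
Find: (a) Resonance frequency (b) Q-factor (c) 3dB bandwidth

Step 1 — Resonance: ω₀ = 1/√(LC) = 1/√(0.00791·9.85e-07) = 1.133e+04 rad/s.
Step 2 — f₀ = ω₀/(2π) = 1803 Hz.
Step 3 — Series Q: Q = ω₀L/R = 1.133e+04·0.00791/10.5 = 8.535.
Step 4 — Bandwidth: Δω = ω₀/Q = 1327 rad/s; BW = Δω/(2π) = 211.3 Hz.

(a) f₀ = 1803 Hz  (b) Q = 8.535  (c) BW = 211.3 Hz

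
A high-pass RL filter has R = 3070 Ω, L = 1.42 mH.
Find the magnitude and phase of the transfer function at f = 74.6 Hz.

Step 1 — Angular frequency: ω = 2π·74.6 = 468.7 rad/s.
Step 2 — Transfer function: H(jω) = jωL/(R + jωL).
Step 3 — Numerator jωL = j·0.6656; denominator R + jωL = 3070 + j0.6656.
Step 4 — H = 4.7e-08 + j0.0002168.
Step 5 — Magnitude: |H| = 0.0002168 (-73.3 dB); phase: φ = 90.0°.

|H| = 0.0002168 (-73.3 dB), φ = 90.0°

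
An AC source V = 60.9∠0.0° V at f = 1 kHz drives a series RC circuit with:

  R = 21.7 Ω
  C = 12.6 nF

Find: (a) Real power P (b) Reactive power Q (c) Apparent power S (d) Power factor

Step 1 — Angular frequency: ω = 2π·f = 2π·1000 = 6283 rad/s.
Step 2 — Component impedances:
  R: Z = R = 21.7 Ω
  C: Z = 1/(jωC) = -j/(ω·C) = 0 - j1.263e+04 Ω
Step 3 — Series combination: Z_total = R + C = 21.7 - j1.263e+04 Ω = 1.263e+04∠-89.9° Ω.
Step 4 — Source phasor: V = 60.9∠0.0° V = 60.9 V.
Step 5 — Current: I = V / Z = 8.283e-06 + j0.004821 A = 0.004821∠89.9° A.
Step 6 — Complex power: S = V·I* = 0.0005044 - j0.2936 VA.
Step 7 — Real power: P = Re(S) = 0.0005044 W.
Step 8 — Reactive power: Q = Im(S) = -0.2936 VAR.
Step 9 — Apparent power: |S| = 0.2936 VA.
Step 10 — Power factor: PF = P/|S| = 0.001718 (leading).

(a) P = 0.0005044 W  (b) Q = -0.2936 VAR  (c) S = 0.2936 VA  (d) PF = 0.001718 (leading)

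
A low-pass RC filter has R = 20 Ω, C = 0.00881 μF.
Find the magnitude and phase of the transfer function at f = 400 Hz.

Step 1 — Angular frequency: ω = 2π·400 = 2513 rad/s.
Step 2 — Transfer function: H(jω) = 1/(1 + jωRC).
Step 3 — Denominator: 1 + jωRC = 1 + j·2513·20·8.81e-09 = 1 + j0.0004428.
Step 4 — H = 1 - j0.0004428.
Step 5 — Magnitude: |H| = 1 (-0.0 dB); phase: φ = -0.0°.

|H| = 1 (-0.0 dB), φ = -0.0°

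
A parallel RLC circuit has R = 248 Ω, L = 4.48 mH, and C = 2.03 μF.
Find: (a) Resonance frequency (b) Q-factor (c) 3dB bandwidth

Step 1 — Resonance: ω₀ = 1/√(LC) = 1/√(0.00448·2.03e-06) = 1.049e+04 rad/s.
Step 2 — f₀ = ω₀/(2π) = 1669 Hz.
Step 3 — Parallel Q: Q = R/(ω₀L) = 248/(1.049e+04·0.00448) = 5.279.
Step 4 — Bandwidth: Δω = ω₀/Q = 1986 rad/s; BW = Δω/(2π) = 316.1 Hz.

(a) f₀ = 1669 Hz  (b) Q = 5.279  (c) BW = 316.1 Hz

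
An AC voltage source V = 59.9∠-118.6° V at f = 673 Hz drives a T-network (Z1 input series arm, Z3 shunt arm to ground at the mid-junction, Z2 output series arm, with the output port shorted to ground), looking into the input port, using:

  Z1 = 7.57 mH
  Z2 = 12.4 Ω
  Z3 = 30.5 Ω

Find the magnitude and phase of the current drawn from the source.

Step 1 — Angular frequency: ω = 2π·f = 2π·673 = 4229 rad/s.
Step 2 — Component impedances:
  Z1: Z = jωL = j·4229·0.00757 = 0 + j32.01 Ω
  Z2: Z = R = 12.4 Ω
  Z3: Z = R = 30.5 Ω
Step 3 — With the output port shorted to ground, the output series arm Z2 runs from the junction to ground; the shunt arm Z3 also runs from the junction to ground. They appear in parallel: Z3 || Z2 = 8.816 Ω.
Step 4 — Series with input arm Z1: Z_in = Z1 + (Z3 || Z2) = 8.816 + j32.01 Ω = 33.2∠74.6° Ω.
Step 5 — Source phasor: V = 59.9∠-118.6° V = -28.67 - j52.59 V.
Step 6 — Ohm's law: I = V / Z_total = (-28.67 - j52.59) / (8.816 + j32.01) = -1.756 + j0.412 A.
Step 7 — Convert to polar: |I| = 1.804 A, ∠I = 166.8°.

I = 1.804∠166.8° A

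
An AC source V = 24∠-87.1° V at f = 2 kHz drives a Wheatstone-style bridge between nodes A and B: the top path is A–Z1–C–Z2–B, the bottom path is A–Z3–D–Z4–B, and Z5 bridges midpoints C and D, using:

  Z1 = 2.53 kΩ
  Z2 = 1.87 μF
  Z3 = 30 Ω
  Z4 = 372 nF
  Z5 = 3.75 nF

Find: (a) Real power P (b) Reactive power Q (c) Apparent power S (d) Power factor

Step 1 — Angular frequency: ω = 2π·f = 2π·2000 = 1.257e+04 rad/s.
Step 2 — Component impedances:
  Z1: Z = R = 2530 Ω
  Z2: Z = 1/(jωC) = -j/(ω·C) = 0 - j42.55 Ω
  Z3: Z = R = 30 Ω
  Z4: Z = 1/(jωC) = -j/(ω·C) = 0 - j213.9 Ω
  Z5: Z = 1/(jωC) = -j/(ω·C) = 0 - j2.122e+04 Ω
Step 3 — Bridge requires nodal analysis (the Z5 bridge couples midpoints C and D, so the two paths cannot be reduced to a simple series/parallel combination). Setting node B to ground and injecting 1 A at node A, the 3-node admittance system at A, C, D solves to V_A = Z_AB = 46.45 - j205.2 Ω = 210.4∠-77.2° Ω.
Step 4 — Source phasor: V = 24∠-87.1° V = 1.214 - j23.97 V.
Step 5 — Current: I = V / Z = 0.1124 - j0.01952 A = 0.1141∠-9.9° A.
Step 6 — Complex power: S = V·I* = 0.6044 - j2.67 VA.
Step 7 — Real power: P = Re(S) = 0.6044 W.
Step 8 — Reactive power: Q = Im(S) = -2.67 VAR.
Step 9 — Apparent power: |S| = 2.738 VA.
Step 10 — Power factor: PF = P/|S| = 0.2208 (leading).

(a) P = 0.6044 W  (b) Q = -2.67 VAR  (c) S = 2.738 VA  (d) PF = 0.2208 (leading)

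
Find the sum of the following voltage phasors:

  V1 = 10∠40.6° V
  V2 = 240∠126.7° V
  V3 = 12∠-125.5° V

Step 1 — Convert each phasor to rectangular form:
  V1 = 10·(cos(40.6°) + j·sin(40.6°)) = 7.593 + j6.508 V
  V2 = 240·(cos(126.7°) + j·sin(126.7°)) = -143.4 + j192.4 V
  V3 = 12·(cos(-125.5°) + j·sin(-125.5°)) = -6.968 - j9.769 V
Step 2 — Sum components: V_total = -142.8 + j189.2 V.
Step 3 — Convert to polar: |V_total| = 237 V, ∠V_total = 127.1°.

V_total = 237∠127.1° V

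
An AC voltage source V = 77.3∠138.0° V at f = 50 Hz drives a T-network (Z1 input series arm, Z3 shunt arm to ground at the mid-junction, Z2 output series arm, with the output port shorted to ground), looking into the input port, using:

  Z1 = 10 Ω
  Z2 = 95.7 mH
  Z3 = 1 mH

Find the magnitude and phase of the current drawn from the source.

Step 1 — Angular frequency: ω = 2π·f = 2π·50 = 314.2 rad/s.
Step 2 — Component impedances:
  Z1: Z = R = 10 Ω
  Z2: Z = jωL = j·314.2·0.0957 = 0 + j30.07 Ω
  Z3: Z = jωL = j·314.2·0.001 = 0 + j0.3142 Ω
Step 3 — With the output port shorted to ground, the output series arm Z2 runs from the junction to ground; the shunt arm Z3 also runs from the junction to ground. They appear in parallel: Z3 || Z2 = 0 + j0.3109 Ω.
Step 4 — Series with input arm Z1: Z_in = Z1 + (Z3 || Z2) = 10 + j0.3109 Ω = 10∠1.8° Ω.
Step 5 — Source phasor: V = 77.3∠138.0° V = -57.45 + j51.72 V.
Step 6 — Ohm's law: I = V / Z_total = (-57.45 + j51.72) / (10 + j0.3109) = -5.578 + j5.346 A.
Step 7 — Convert to polar: |I| = 7.726 A, ∠I = 136.2°.

I = 7.726∠136.2° A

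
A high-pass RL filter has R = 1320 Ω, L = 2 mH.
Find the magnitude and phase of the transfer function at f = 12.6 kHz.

Step 1 — Angular frequency: ω = 2π·1.26e+04 = 7.917e+04 rad/s.
Step 2 — Transfer function: H(jω) = jωL/(R + jωL).
Step 3 — Numerator jωL = j·158.3; denominator R + jωL = 1320 + j158.3.
Step 4 — H = 0.01418 + j0.1183.
Step 5 — Magnitude: |H| = 0.1191 (-18.5 dB); phase: φ = 83.2°.

|H| = 0.1191 (-18.5 dB), φ = 83.2°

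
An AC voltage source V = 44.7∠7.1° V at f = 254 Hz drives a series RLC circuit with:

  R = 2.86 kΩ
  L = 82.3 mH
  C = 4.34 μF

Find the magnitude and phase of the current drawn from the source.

Step 1 — Angular frequency: ω = 2π·f = 2π·254 = 1596 rad/s.
Step 2 — Component impedances:
  R: Z = R = 2860 Ω
  L: Z = jωL = j·1596·0.0823 = 0 + j131.3 Ω
  C: Z = 1/(jωC) = -j/(ω·C) = 0 - j144.4 Ω
Step 3 — Series combination: Z_total = R + L + C = 2860 - j13.03 Ω = 2860∠-0.3° Ω.
Step 4 — Source phasor: V = 44.7∠7.1° V = 44.36 + j5.525 V.
Step 5 — Ohm's law: I = V / Z_total = (44.36 + j5.525) / (2860 - j13.03) = 0.0155 + j0.002002 A.
Step 6 — Convert to polar: |I| = 0.01563 A, ∠I = 7.4°.

I = 0.01563∠7.4° A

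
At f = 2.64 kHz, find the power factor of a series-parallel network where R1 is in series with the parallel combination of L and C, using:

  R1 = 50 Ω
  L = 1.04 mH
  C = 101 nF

Step 1 — Angular frequency: ω = 2π·f = 2π·2640 = 1.659e+04 rad/s.
Step 2 — Component impedances:
  R1: Z = R = 50 Ω
  L: Z = jωL = j·1.659e+04·0.00104 = 0 + j17.25 Ω
  C: Z = 1/(jωC) = -j/(ω·C) = 0 - j596.9 Ω
Step 3 — Parallel branch: L || C = 1/(1/L + 1/C) = 0 + j17.76 Ω.
Step 4 — Series with R1: Z_total = R1 + (L || C) = 50 + j17.76 Ω = 53.06∠19.6° Ω.
Step 5 — Power factor: PF = cos(φ) = Re(Z)/|Z| = 50/53.06 = 0.9423.
Step 6 — Type: Im(Z) = 17.76 ⇒ lagging (phase φ = 19.6°).

PF = 0.9423 (lagging, φ = 19.6°)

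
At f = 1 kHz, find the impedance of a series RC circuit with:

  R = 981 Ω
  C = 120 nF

Step 1 — Angular frequency: ω = 2π·f = 2π·1000 = 6283 rad/s.
Step 2 — Component impedances:
  R: Z = R = 981 Ω
  C: Z = 1/(jωC) = -j/(ω·C) = 0 - j1326 Ω
Step 3 — Series combination: Z_total = R + C = 981 - j1326 Ω = 1650∠-53.5° Ω.

Z = 981 - j1326 Ω = 1650∠-53.5° Ω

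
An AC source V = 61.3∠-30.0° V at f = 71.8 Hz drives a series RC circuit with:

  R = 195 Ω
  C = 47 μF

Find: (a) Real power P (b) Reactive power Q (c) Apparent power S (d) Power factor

Step 1 — Angular frequency: ω = 2π·f = 2π·71.8 = 451.1 rad/s.
Step 2 — Component impedances:
  R: Z = R = 195 Ω
  C: Z = 1/(jωC) = -j/(ω·C) = 0 - j47.16 Ω
Step 3 — Series combination: Z_total = R + C = 195 - j47.16 Ω = 200.6∠-13.6° Ω.
Step 4 — Source phasor: V = 61.3∠-30.0° V = 53.09 - j30.65 V.
Step 5 — Current: I = V / Z = 0.2931 - j0.08629 A = 0.3055∠-16.4° A.
Step 6 — Complex power: S = V·I* = 18.21 - j4.403 VA.
Step 7 — Real power: P = Re(S) = 18.21 W.
Step 8 — Reactive power: Q = Im(S) = -4.403 VAR.
Step 9 — Apparent power: |S| = 18.73 VA.
Step 10 — Power factor: PF = P/|S| = 0.972 (leading).

(a) P = 18.21 W  (b) Q = -4.403 VAR  (c) S = 18.73 VA  (d) PF = 0.972 (leading)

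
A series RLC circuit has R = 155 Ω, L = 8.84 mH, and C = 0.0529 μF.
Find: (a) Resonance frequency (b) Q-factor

Step 1 — Resonance condition Im(Z)=0 gives ω₀ = 1/√(LC).
Step 2 — ω₀ = 1/√(0.00884·5.29e-08) = 4.624e+04 rad/s.
Step 3 — f₀ = ω₀/(2π) = 7360 Hz.
Step 4 — Series Q: Q = ω₀L/R = 4.624e+04·0.00884/155 = 2.637.

(a) f₀ = 7360 Hz  (b) Q = 2.637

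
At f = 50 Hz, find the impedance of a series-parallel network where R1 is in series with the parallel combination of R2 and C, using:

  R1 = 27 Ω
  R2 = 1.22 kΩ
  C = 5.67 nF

Step 1 — Angular frequency: ω = 2π·f = 2π·50 = 314.2 rad/s.
Step 2 — Component impedances:
  R1: Z = R = 27 Ω
  R2: Z = R = 1220 Ω
  C: Z = 1/(jωC) = -j/(ω·C) = 0 - j5.614e+05 Ω
Step 3 — Parallel branch: R2 || C = 1/(1/R2 + 1/C) = 1220 - j2.651 Ω.
Step 4 — Series with R1: Z_total = R1 + (R2 || C) = 1247 - j2.651 Ω = 1247∠-0.1° Ω.

Z = 1247 - j2.651 Ω = 1247∠-0.1° Ω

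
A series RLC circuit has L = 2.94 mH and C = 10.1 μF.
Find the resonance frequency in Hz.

Step 1 — Resonance condition Im(Z)=0 gives ω₀ = 1/√(LC).
Step 2 — ω₀ = 1/√(0.00294·1.01e-05) = 5803 rad/s.
Step 3 — f₀ = ω₀/(2π) = 923.6 Hz.

f₀ = 923.6 Hz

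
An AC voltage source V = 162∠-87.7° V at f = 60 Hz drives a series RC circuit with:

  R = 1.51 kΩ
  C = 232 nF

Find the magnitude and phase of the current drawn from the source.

Step 1 — Angular frequency: ω = 2π·f = 2π·60 = 377 rad/s.
Step 2 — Component impedances:
  R: Z = R = 1510 Ω
  C: Z = 1/(jωC) = -j/(ω·C) = 0 - j1.143e+04 Ω
Step 3 — Series combination: Z_total = R + C = 1510 - j1.143e+04 Ω = 1.153e+04∠-82.5° Ω.
Step 4 — Source phasor: V = 162∠-87.7° V = 6.501 - j161.9 V.
Step 5 — Ohm's law: I = V / Z_total = (6.501 - j161.9) / (1510 - j1.143e+04) = 0.01399 - j0.001279 A.
Step 6 — Convert to polar: |I| = 0.01405 A, ∠I = -5.2°.

I = 0.01405∠-5.2° A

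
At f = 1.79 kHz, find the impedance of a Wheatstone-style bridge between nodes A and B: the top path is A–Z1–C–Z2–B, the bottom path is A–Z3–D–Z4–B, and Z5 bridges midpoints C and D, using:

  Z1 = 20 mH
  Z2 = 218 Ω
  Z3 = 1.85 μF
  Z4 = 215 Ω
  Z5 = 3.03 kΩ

Step 1 — Angular frequency: ω = 2π·f = 2π·1790 = 1.125e+04 rad/s.
Step 2 — Component impedances:
  Z1: Z = jωL = j·1.125e+04·0.02 = 0 + j224.9 Ω
  Z2: Z = R = 218 Ω
  Z3: Z = 1/(jωC) = -j/(ω·C) = 0 - j48.06 Ω
  Z4: Z = R = 215 Ω
  Z5: Z = R = 3030 Ω
Step 3 — Bridge requires nodal analysis (the Z5 bridge couples midpoints C and D, so the two paths cannot be reduced to a simple series/parallel combination). Setting node B to ground and injecting 1 A at node A, the 3-node admittance system at A, C, D solves to V_A = Z_AB = 148.3 + j24.59 Ω = 150.3∠9.4° Ω.

Z = 148.3 + j24.59 Ω = 150.3∠9.4° Ω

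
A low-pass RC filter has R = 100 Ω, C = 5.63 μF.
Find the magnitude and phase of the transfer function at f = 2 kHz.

Step 1 — Angular frequency: ω = 2π·2000 = 1.257e+04 rad/s.
Step 2 — Transfer function: H(jω) = 1/(1 + jωRC).
Step 3 — Denominator: 1 + jωRC = 1 + j·1.257e+04·100·5.63e-06 = 1 + j7.075.
Step 4 — H = 0.01959 - j0.1386.
Step 5 — Magnitude: |H| = 0.14 (-17.1 dB); phase: φ = -82.0°.

|H| = 0.14 (-17.1 dB), φ = -82.0°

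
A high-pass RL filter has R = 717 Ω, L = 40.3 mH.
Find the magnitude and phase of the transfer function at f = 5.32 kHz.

Step 1 — Angular frequency: ω = 2π·5320 = 3.343e+04 rad/s.
Step 2 — Transfer function: H(jω) = jωL/(R + jωL).
Step 3 — Numerator jωL = j·1347; denominator R + jωL = 717 + j1347.
Step 4 — H = 0.7792 + j0.4148.
Step 5 — Magnitude: |H| = 0.8827 (-1.1 dB); phase: φ = 28.0°.

|H| = 0.8827 (-1.1 dB), φ = 28.0°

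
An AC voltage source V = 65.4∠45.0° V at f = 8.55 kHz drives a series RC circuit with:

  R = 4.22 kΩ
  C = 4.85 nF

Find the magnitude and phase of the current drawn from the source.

Step 1 — Angular frequency: ω = 2π·f = 2π·8550 = 5.372e+04 rad/s.
Step 2 — Component impedances:
  R: Z = R = 4220 Ω
  C: Z = 1/(jωC) = -j/(ω·C) = 0 - j3838 Ω
Step 3 — Series combination: Z_total = R + C = 4220 - j3838 Ω = 5704∠-42.3° Ω.
Step 4 — Source phasor: V = 65.4∠45.0° V = 46.24 + j46.24 V.
Step 5 — Ohm's law: I = V / Z_total = (46.24 + j46.24) / (4220 - j3838) = 0.0005428 + j0.01145 A.
Step 6 — Convert to polar: |I| = 0.01147 A, ∠I = 87.3°.

I = 0.01147∠87.3° A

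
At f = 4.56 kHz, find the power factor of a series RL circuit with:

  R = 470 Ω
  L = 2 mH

Step 1 — Angular frequency: ω = 2π·f = 2π·4560 = 2.865e+04 rad/s.
Step 2 — Component impedances:
  R: Z = R = 470 Ω
  L: Z = jωL = j·2.865e+04·0.002 = 0 + j57.3 Ω
Step 3 — Series combination: Z_total = R + L = 470 + j57.3 Ω = 473.5∠7.0° Ω.
Step 4 — Power factor: PF = cos(φ) = Re(Z)/|Z| = 470/473.5 = 0.9926.
Step 5 — Type: Im(Z) = 57.3 ⇒ lagging (phase φ = 7.0°).

PF = 0.9926 (lagging, φ = 7.0°)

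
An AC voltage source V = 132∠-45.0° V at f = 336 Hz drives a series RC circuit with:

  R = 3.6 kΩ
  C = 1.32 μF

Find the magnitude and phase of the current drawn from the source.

Step 1 — Angular frequency: ω = 2π·f = 2π·336 = 2111 rad/s.
Step 2 — Component impedances:
  R: Z = R = 3600 Ω
  C: Z = 1/(jωC) = -j/(ω·C) = 0 - j358.8 Ω
Step 3 — Series combination: Z_total = R + C = 3600 - j358.8 Ω = 3618∠-5.7° Ω.
Step 4 — Source phasor: V = 132∠-45.0° V = 93.34 - j93.34 V.
Step 5 — Ohm's law: I = V / Z_total = (93.34 - j93.34) / (3600 - j358.8) = 0.02823 - j0.02311 A.
Step 6 — Convert to polar: |I| = 0.03649 A, ∠I = -39.3°.

I = 0.03649∠-39.3° A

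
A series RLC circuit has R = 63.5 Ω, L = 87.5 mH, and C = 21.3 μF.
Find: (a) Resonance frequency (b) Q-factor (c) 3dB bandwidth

Step 1 — Resonance condition Im(Z)=0 gives ω₀ = 1/√(LC).
Step 2 — ω₀ = 1/√(0.0875·2.13e-05) = 732.5 rad/s.
Step 3 — f₀ = ω₀/(2π) = 116.6 Hz.
Step 4 — Series Q: Q = ω₀L/R = 732.5·0.0875/63.5 = 1.009.
Step 5 — 3dB bandwidth: Δω = ω₀/Q = 725.7 rad/s; BW = Δω/(2π) = 115.5 Hz.

(a) f₀ = 116.6 Hz  (b) Q = 1.009  (c) BW = 115.5 Hz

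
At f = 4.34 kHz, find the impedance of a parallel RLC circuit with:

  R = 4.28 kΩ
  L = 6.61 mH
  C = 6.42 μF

Step 1 — Angular frequency: ω = 2π·f = 2π·4340 = 2.727e+04 rad/s.
Step 2 — Component impedances:
  R: Z = R = 4280 Ω
  L: Z = jωL = j·2.727e+04·0.00661 = 0 + j180.2 Ω
  C: Z = 1/(jωC) = -j/(ω·C) = 0 - j5.712 Ω
Step 3 — Parallel combination: 1/Z_total = 1/R + 1/L + 1/C; Z_total = 0.008131 - j5.899 Ω = 5.899∠-89.9° Ω.

Z = 0.008131 - j5.899 Ω = 5.899∠-89.9° Ω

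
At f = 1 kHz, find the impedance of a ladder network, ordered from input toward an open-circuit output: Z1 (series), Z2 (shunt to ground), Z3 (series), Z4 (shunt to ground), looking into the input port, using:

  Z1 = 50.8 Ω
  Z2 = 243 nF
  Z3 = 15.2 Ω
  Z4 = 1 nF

Step 1 — Angular frequency: ω = 2π·f = 2π·1000 = 6283 rad/s.
Step 2 — Component impedances:
  Z1: Z = R = 50.8 Ω
  Z2: Z = 1/(jωC) = -j/(ω·C) = 0 - j655 Ω
  Z3: Z = R = 15.2 Ω
  Z4: Z = 1/(jωC) = -j/(ω·C) = 0 - j1.592e+05 Ω
Step 3 — Ladder network (open output): work backward from the far end, alternating series and parallel combinations. Z_in = 50.8 - j652.3 Ω = 654.2∠-85.5° Ω.

Z = 50.8 - j652.3 Ω = 654.2∠-85.5° Ω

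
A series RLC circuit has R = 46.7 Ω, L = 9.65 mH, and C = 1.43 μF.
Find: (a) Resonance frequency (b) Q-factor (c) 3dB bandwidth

Step 1 — Resonance condition Im(Z)=0 gives ω₀ = 1/√(LC).
Step 2 — ω₀ = 1/√(0.00965·1.43e-06) = 8513 rad/s.
Step 3 — f₀ = ω₀/(2π) = 1355 Hz.
Step 4 — Series Q: Q = ω₀L/R = 8513·0.00965/46.7 = 1.759.
Step 5 — 3dB bandwidth: Δω = ω₀/Q = 4839 rad/s; BW = Δω/(2π) = 770.2 Hz.

(a) f₀ = 1355 Hz  (b) Q = 1.759  (c) BW = 770.2 Hz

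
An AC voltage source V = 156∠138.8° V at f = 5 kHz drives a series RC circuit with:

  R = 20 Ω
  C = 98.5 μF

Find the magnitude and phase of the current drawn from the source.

Step 1 — Angular frequency: ω = 2π·f = 2π·5000 = 3.142e+04 rad/s.
Step 2 — Component impedances:
  R: Z = R = 20 Ω
  C: Z = 1/(jωC) = -j/(ω·C) = 0 - j0.3232 Ω
Step 3 — Series combination: Z_total = R + C = 20 - j0.3232 Ω = 20∠-0.9° Ω.
Step 4 — Source phasor: V = 156∠138.8° V = -117.4 + j102.8 V.
Step 5 — Ohm's law: I = V / Z_total = (-117.4 + j102.8) / (20 - j0.3232) = -5.95 + j5.042 A.
Step 6 — Convert to polar: |I| = 7.799 A, ∠I = 139.7°.

I = 7.799∠139.7° A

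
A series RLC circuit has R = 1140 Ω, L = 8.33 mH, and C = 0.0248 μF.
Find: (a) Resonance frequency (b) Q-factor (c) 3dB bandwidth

Step 1 — Resonance: ω₀ = 1/√(LC) = 1/√(0.00833·2.48e-08) = 6.957e+04 rad/s.
Step 2 — f₀ = ω₀/(2π) = 1.107e+04 Hz.
Step 3 — Series Q: Q = ω₀L/R = 6.957e+04·0.00833/1140 = 0.5084.
Step 4 — Bandwidth: Δω = ω₀/Q = 1.369e+05 rad/s; BW = Δω/(2π) = 2.178e+04 Hz.

(a) f₀ = 1.107e+04 Hz  (b) Q = 0.5084  (c) BW = 2.178e+04 Hz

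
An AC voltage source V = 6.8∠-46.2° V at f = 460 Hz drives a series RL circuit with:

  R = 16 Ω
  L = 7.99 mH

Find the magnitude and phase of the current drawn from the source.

Step 1 — Angular frequency: ω = 2π·f = 2π·460 = 2890 rad/s.
Step 2 — Component impedances:
  R: Z = R = 16 Ω
  L: Z = jωL = j·2890·0.00799 = 0 + j23.09 Ω
Step 3 — Series combination: Z_total = R + L = 16 + j23.09 Ω = 28.09∠55.3° Ω.
Step 4 — Source phasor: V = 6.8∠-46.2° V = 4.707 - j4.908 V.
Step 5 — Ohm's law: I = V / Z_total = (4.707 - j4.908) / (16 + j23.09) = -0.04819 - j0.2372 A.
Step 6 — Convert to polar: |I| = 0.242 A, ∠I = -101.5°.

I = 0.242∠-101.5° A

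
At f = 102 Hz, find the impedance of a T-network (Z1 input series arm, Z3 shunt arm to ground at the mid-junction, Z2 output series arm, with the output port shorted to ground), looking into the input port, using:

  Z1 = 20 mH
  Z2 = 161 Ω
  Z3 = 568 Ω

Step 1 — Angular frequency: ω = 2π·f = 2π·102 = 640.9 rad/s.
Step 2 — Component impedances:
  Z1: Z = jωL = j·640.9·0.02 = 0 + j12.82 Ω
  Z2: Z = R = 161 Ω
  Z3: Z = R = 568 Ω
Step 3 — With the output port shorted to ground, the output series arm Z2 runs from the junction to ground; the shunt arm Z3 also runs from the junction to ground. They appear in parallel: Z3 || Z2 = 125.4 Ω.
Step 4 — Series with input arm Z1: Z_in = Z1 + (Z3 || Z2) = 125.4 + j12.82 Ω = 126.1∠5.8° Ω.

Z = 125.4 + j12.82 Ω = 126.1∠5.8° Ω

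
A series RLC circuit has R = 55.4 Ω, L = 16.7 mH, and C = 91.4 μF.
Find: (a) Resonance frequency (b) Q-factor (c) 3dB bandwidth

Step 1 — Resonance: ω₀ = 1/√(LC) = 1/√(0.0167·9.14e-05) = 809.4 rad/s.
Step 2 — f₀ = ω₀/(2π) = 128.8 Hz.
Step 3 — Series Q: Q = ω₀L/R = 809.4·0.0167/55.4 = 0.244.
Step 4 — Bandwidth: Δω = ω₀/Q = 3317 rad/s; BW = Δω/(2π) = 528 Hz.

(a) f₀ = 128.8 Hz  (b) Q = 0.244  (c) BW = 528 Hz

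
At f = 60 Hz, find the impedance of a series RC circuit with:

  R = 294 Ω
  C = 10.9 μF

Step 1 — Angular frequency: ω = 2π·f = 2π·60 = 377 rad/s.
Step 2 — Component impedances:
  R: Z = R = 294 Ω
  C: Z = 1/(jωC) = -j/(ω·C) = 0 - j243.4 Ω
Step 3 — Series combination: Z_total = R + C = 294 - j243.4 Ω = 381.7∠-39.6° Ω.

Z = 294 - j243.4 Ω = 381.7∠-39.6° Ω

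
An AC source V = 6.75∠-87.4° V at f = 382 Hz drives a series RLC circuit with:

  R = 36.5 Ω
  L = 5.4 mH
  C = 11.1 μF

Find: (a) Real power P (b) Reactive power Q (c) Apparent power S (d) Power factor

Step 1 — Angular frequency: ω = 2π·f = 2π·382 = 2400 rad/s.
Step 2 — Component impedances:
  R: Z = R = 36.5 Ω
  L: Z = jωL = j·2400·0.0054 = 0 + j12.96 Ω
  C: Z = 1/(jωC) = -j/(ω·C) = 0 - j37.53 Ω
Step 3 — Series combination: Z_total = R + L + C = 36.5 - j24.57 Ω = 44∠-34.0° Ω.
Step 4 — Source phasor: V = 6.75∠-87.4° V = 0.3062 - j6.743 V.
Step 5 — Current: I = V / Z = 0.09136 - j0.1232 A = 0.1534∠-53.4° A.
Step 6 — Complex power: S = V·I* = 0.8589 - j0.5783 VA.
Step 7 — Real power: P = Re(S) = 0.8589 W.
Step 8 — Reactive power: Q = Im(S) = -0.5783 VAR.
Step 9 — Apparent power: |S| = 1.035 VA.
Step 10 — Power factor: PF = P/|S| = 0.8295 (leading).

(a) P = 0.8589 W  (b) Q = -0.5783 VAR  (c) S = 1.035 VA  (d) PF = 0.8295 (leading)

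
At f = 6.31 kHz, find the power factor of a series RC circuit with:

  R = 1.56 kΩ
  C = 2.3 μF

Step 1 — Angular frequency: ω = 2π·f = 2π·6310 = 3.965e+04 rad/s.
Step 2 — Component impedances:
  R: Z = R = 1560 Ω
  C: Z = 1/(jωC) = -j/(ω·C) = 0 - j10.97 Ω
Step 3 — Series combination: Z_total = R + C = 1560 - j10.97 Ω = 1560∠-0.4° Ω.
Step 4 — Power factor: PF = cos(φ) = Re(Z)/|Z| = 1560/1560 = 1.
Step 5 — Type: Im(Z) = -10.97 ⇒ leading (phase φ = -0.4°).

PF = 1 (leading, φ = -0.4°)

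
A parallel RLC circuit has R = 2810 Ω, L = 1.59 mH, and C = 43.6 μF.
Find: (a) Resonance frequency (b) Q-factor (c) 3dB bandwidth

Step 1 — Resonance: ω₀ = 1/√(LC) = 1/√(0.00159·4.36e-05) = 3798 rad/s.
Step 2 — f₀ = ω₀/(2π) = 604.5 Hz.
Step 3 — Parallel Q: Q = R/(ω₀L) = 2810/(3798·0.00159) = 465.3.
Step 4 — Bandwidth: Δω = ω₀/Q = 8.162 rad/s; BW = Δω/(2π) = 1.299 Hz.

(a) f₀ = 604.5 Hz  (b) Q = 465.3  (c) BW = 1.299 Hz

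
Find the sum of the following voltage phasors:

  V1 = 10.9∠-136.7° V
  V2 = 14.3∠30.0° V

Step 1 — Convert each phasor to rectangular form:
  V1 = 10.9·(cos(-136.7°) + j·sin(-136.7°)) = -7.933 - j7.475 V
  V2 = 14.3·(cos(30.0°) + j·sin(30.0°)) = 12.38 + j7.15 V
Step 2 — Sum components: V_total = 4.451 - j0.3254 V.
Step 3 — Convert to polar: |V_total| = 4.463 V, ∠V_total = -4.2°.

V_total = 4.463∠-4.2° V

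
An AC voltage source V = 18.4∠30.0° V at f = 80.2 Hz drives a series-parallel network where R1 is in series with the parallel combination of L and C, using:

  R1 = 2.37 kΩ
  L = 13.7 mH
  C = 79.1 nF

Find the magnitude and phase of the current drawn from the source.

Step 1 — Angular frequency: ω = 2π·f = 2π·80.2 = 503.9 rad/s.
Step 2 — Component impedances:
  R1: Z = R = 2370 Ω
  L: Z = jωL = j·503.9·0.0137 = 0 + j6.904 Ω
  C: Z = 1/(jωC) = -j/(ω·C) = 0 - j2.509e+04 Ω
Step 3 — Parallel branch: L || C = 1/(1/L + 1/C) = 0 + j6.905 Ω.
Step 4 — Series with R1: Z_total = R1 + (L || C) = 2370 + j6.905 Ω = 2370∠0.2° Ω.
Step 5 — Source phasor: V = 18.4∠30.0° V = 15.93 + j9.2 V.
Step 6 — Ohm's law: I = V / Z_total = (15.93 + j9.2) / (2370 + j6.905) = 0.006735 + j0.003862 A.
Step 7 — Convert to polar: |I| = 0.007764 A, ∠I = 29.8°.

I = 0.007764∠29.8° A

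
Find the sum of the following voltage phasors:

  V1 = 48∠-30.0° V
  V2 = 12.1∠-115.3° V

Step 1 — Convert each phasor to rectangular form:
  V1 = 48·(cos(-30.0°) + j·sin(-30.0°)) = 41.57 - j24 V
  V2 = 12.1·(cos(-115.3°) + j·sin(-115.3°)) = -5.171 - j10.94 V
Step 2 — Sum components: V_total = 36.4 - j34.94 V.
Step 3 — Convert to polar: |V_total| = 50.45 V, ∠V_total = -43.8°.

V_total = 50.45∠-43.8° V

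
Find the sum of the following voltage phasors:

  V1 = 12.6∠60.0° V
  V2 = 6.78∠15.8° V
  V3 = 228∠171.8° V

Step 1 — Convert each phasor to rectangular form:
  V1 = 12.6·(cos(60.0°) + j·sin(60.0°)) = 6.3 + j10.91 V
  V2 = 6.78·(cos(15.8°) + j·sin(15.8°)) = 6.524 + j1.846 V
  V3 = 228·(cos(171.8°) + j·sin(171.8°)) = -225.7 + j32.52 V
Step 2 — Sum components: V_total = -212.8 + j45.28 V.
Step 3 — Convert to polar: |V_total| = 217.6 V, ∠V_total = 168.0°.

V_total = 217.6∠168.0° V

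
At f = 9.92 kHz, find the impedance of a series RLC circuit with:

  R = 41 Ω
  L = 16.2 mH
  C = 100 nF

Step 1 — Angular frequency: ω = 2π·f = 2π·9920 = 6.233e+04 rad/s.
Step 2 — Component impedances:
  R: Z = R = 41 Ω
  L: Z = jωL = j·6.233e+04·0.0162 = 0 + j1010 Ω
  C: Z = 1/(jωC) = -j/(ω·C) = 0 - j160.4 Ω
Step 3 — Series combination: Z_total = R + L + C = 41 + j849.3 Ω = 850.3∠87.2° Ω.

Z = 41 + j849.3 Ω = 850.3∠87.2° Ω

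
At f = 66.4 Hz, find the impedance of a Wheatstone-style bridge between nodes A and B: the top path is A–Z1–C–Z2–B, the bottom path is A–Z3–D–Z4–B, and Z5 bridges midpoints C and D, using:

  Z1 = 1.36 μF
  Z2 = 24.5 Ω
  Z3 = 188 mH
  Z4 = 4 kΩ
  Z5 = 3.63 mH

Step 1 — Angular frequency: ω = 2π·f = 2π·66.4 = 417.2 rad/s.
Step 2 — Component impedances:
  Z1: Z = 1/(jωC) = -j/(ω·C) = 0 - j1762 Ω
  Z2: Z = R = 24.5 Ω
  Z3: Z = jωL = j·417.2·0.188 = 0 + j78.43 Ω
  Z4: Z = R = 4000 Ω
  Z5: Z = jωL = j·417.2·0.00363 = 0 + j1.514 Ω
Step 3 — Bridge requires nodal analysis (the Z5 bridge couples midpoints C and D, so the two paths cannot be reduced to a simple series/parallel combination). Setting node B to ground and injecting 1 A at node A, the 3-node admittance system at A, C, D solves to V_A = Z_AB = 24.35 + j83.73 Ω = 87.2∠73.8° Ω.

Z = 24.35 + j83.73 Ω = 87.2∠73.8° Ω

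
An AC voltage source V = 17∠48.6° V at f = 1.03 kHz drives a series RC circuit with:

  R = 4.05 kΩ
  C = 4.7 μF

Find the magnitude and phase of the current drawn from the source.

Step 1 — Angular frequency: ω = 2π·f = 2π·1030 = 6472 rad/s.
Step 2 — Component impedances:
  R: Z = R = 4050 Ω
  C: Z = 1/(jωC) = -j/(ω·C) = 0 - j32.88 Ω
Step 3 — Series combination: Z_total = R + C = 4050 - j32.88 Ω = 4050∠-0.5° Ω.
Step 4 — Source phasor: V = 17∠48.6° V = 11.24 + j12.75 V.
Step 5 — Ohm's law: I = V / Z_total = (11.24 + j12.75) / (4050 - j32.88) = 0.00275 + j0.003171 A.
Step 6 — Convert to polar: |I| = 0.004197 A, ∠I = 49.1°.

I = 0.004197∠49.1° A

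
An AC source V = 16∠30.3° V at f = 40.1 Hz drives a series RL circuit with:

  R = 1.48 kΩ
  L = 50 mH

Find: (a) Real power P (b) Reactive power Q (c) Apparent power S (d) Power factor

Step 1 — Angular frequency: ω = 2π·f = 2π·40.1 = 252 rad/s.
Step 2 — Component impedances:
  R: Z = R = 1480 Ω
  L: Z = jωL = j·252·0.05 = 0 + j12.6 Ω
Step 3 — Series combination: Z_total = R + L = 1480 + j12.6 Ω = 1480∠0.5° Ω.
Step 4 — Source phasor: V = 16∠30.3° V = 13.81 + j8.072 V.
Step 5 — Current: I = V / Z = 0.00938 + j0.005375 A = 0.01081∠29.8° A.
Step 6 — Complex power: S = V·I* = 0.173 + j0.001472 VA.
Step 7 — Real power: P = Re(S) = 0.173 W.
Step 8 — Reactive power: Q = Im(S) = 0.001472 VAR.
Step 9 — Apparent power: |S| = 0.173 VA.
Step 10 — Power factor: PF = P/|S| = 1 (lagging).

(a) P = 0.173 W  (b) Q = 0.001472 VAR  (c) S = 0.173 VA  (d) PF = 1 (lagging)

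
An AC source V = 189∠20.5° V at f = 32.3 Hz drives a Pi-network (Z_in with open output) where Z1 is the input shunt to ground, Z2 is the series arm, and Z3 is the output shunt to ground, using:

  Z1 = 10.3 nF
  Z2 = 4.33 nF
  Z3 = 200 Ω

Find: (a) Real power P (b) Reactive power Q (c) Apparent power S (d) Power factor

Step 1 — Angular frequency: ω = 2π·f = 2π·32.3 = 202.9 rad/s.
Step 2 — Component impedances:
  Z1: Z = 1/(jωC) = -j/(ω·C) = 0 - j4.784e+05 Ω
  Z2: Z = 1/(jωC) = -j/(ω·C) = 0 - j1.138e+06 Ω
  Z3: Z = R = 200 Ω
Step 3 — With open output, the series arm Z2 and the output shunt Z3 appear in series to ground: Z2 + Z3 = 200 - j1.138e+06 Ω.
Step 4 — Parallel with input shunt Z1: Z_in = Z1 || (Z2 + Z3) = 17.52 - j3.368e+05 Ω = 3.368e+05∠-90.0° Ω.
Step 5 — Source phasor: V = 189∠20.5° V = 177 + j66.19 V.
Step 6 — Current: I = V / Z = -0.0001965 + j0.0005256 A = 0.0005612∠110.5° A.
Step 7 — Complex power: S = V·I* = 5.517e-06 - j0.1061 VA.
Step 8 — Real power: P = Re(S) = 5.517e-06 W.
Step 9 — Reactive power: Q = Im(S) = -0.1061 VAR.
Step 10 — Apparent power: |S| = 0.1061 VA.
Step 11 — Power factor: PF = P/|S| = 5.202e-05 (leading).

(a) P = 5.517e-06 W  (b) Q = -0.1061 VAR  (c) S = 0.1061 VA  (d) PF = 5.202e-05 (leading)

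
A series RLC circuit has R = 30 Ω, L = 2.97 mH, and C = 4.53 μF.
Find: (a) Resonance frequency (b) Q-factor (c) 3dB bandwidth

Step 1 — Resonance: ω₀ = 1/√(LC) = 1/√(0.00297·4.53e-06) = 8621 rad/s.
Step 2 — f₀ = ω₀/(2π) = 1372 Hz.
Step 3 — Series Q: Q = ω₀L/R = 8621·0.00297/30 = 0.8535.
Step 4 — Bandwidth: Δω = ω₀/Q = 1.01e+04 rad/s; BW = Δω/(2π) = 1608 Hz.

(a) f₀ = 1372 Hz  (b) Q = 0.8535  (c) BW = 1608 Hz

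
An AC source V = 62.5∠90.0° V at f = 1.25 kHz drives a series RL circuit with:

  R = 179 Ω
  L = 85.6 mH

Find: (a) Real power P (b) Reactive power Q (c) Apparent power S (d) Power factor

Step 1 — Angular frequency: ω = 2π·f = 2π·1250 = 7854 rad/s.
Step 2 — Component impedances:
  R: Z = R = 179 Ω
  L: Z = jωL = j·7854·0.0856 = 0 + j672.3 Ω
Step 3 — Series combination: Z_total = R + L = 179 + j672.3 Ω = 695.7∠75.1° Ω.
Step 4 — Source phasor: V = 62.5∠90.0° V = 0 + j62.5 V.
Step 5 — Current: I = V / Z = 0.08681 + j0.02311 A = 0.08983∠14.9° A.
Step 6 — Complex power: S = V·I* = 1.445 + j5.426 VA.
Step 7 — Real power: P = Re(S) = 1.445 W.
Step 8 — Reactive power: Q = Im(S) = 5.426 VAR.
Step 9 — Apparent power: |S| = 5.615 VA.
Step 10 — Power factor: PF = P/|S| = 0.2573 (lagging).

(a) P = 1.445 W  (b) Q = 5.426 VAR  (c) S = 5.615 VA  (d) PF = 0.2573 (lagging)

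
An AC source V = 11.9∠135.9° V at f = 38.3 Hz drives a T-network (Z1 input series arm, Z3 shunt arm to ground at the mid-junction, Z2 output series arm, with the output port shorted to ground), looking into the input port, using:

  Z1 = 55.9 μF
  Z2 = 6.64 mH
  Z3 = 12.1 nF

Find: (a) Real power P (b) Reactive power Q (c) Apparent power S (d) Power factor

Step 1 — Angular frequency: ω = 2π·f = 2π·38.3 = 240.6 rad/s.
Step 2 — Component impedances:
  Z1: Z = 1/(jωC) = -j/(ω·C) = 0 - j74.34 Ω
  Z2: Z = jωL = j·240.6·0.00664 = 0 + j1.598 Ω
  Z3: Z = 1/(jωC) = -j/(ω·C) = 0 - j3.434e+05 Ω
Step 3 — With the output port shorted to ground, the output series arm Z2 runs from the junction to ground; the shunt arm Z3 also runs from the junction to ground. They appear in parallel: Z3 || Z2 = 0 + j1.598 Ω.
Step 4 — Series with input arm Z1: Z_in = Z1 + (Z3 || Z2) = 0 - j72.74 Ω = 72.74∠-90.0° Ω.
Step 5 — Source phasor: V = 11.9∠135.9° V = -8.546 + j8.281 V.
Step 6 — Current: I = V / Z = -0.1138 - j0.1175 A = 0.1636∠-134.1° A.
Step 7 — Complex power: S = V·I* = 0 - j1.947 VA.
Step 8 — Real power: P = Re(S) = 0 W.
Step 9 — Reactive power: Q = Im(S) = -1.947 VAR.
Step 10 — Apparent power: |S| = 1.947 VA.
Step 11 — Power factor: PF = P/|S| = 0 (leading).

(a) P = 0 W  (b) Q = -1.947 VAR  (c) S = 1.947 VA  (d) PF = 0 (leading)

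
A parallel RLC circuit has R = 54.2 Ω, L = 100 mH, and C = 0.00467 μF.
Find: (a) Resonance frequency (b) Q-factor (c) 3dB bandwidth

Step 1 — Resonance: ω₀ = 1/√(LC) = 1/√(0.1·4.67e-09) = 4.627e+04 rad/s.
Step 2 — f₀ = ω₀/(2π) = 7365 Hz.
Step 3 — Parallel Q: Q = R/(ω₀L) = 54.2/(4.627e+04·0.1) = 0.01171.
Step 4 — Bandwidth: Δω = ω₀/Q = 3.951e+06 rad/s; BW = Δω/(2π) = 6.288e+05 Hz.

(a) f₀ = 7365 Hz  (b) Q = 0.01171  (c) BW = 6.288e+05 Hz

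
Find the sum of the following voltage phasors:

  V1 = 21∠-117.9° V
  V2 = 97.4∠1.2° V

Step 1 — Convert each phasor to rectangular form:
  V1 = 21·(cos(-117.9°) + j·sin(-117.9°)) = -9.827 - j18.56 V
  V2 = 97.4·(cos(1.2°) + j·sin(1.2°)) = 97.38 + j2.04 V
Step 2 — Sum components: V_total = 87.55 - j16.52 V.
Step 3 — Convert to polar: |V_total| = 89.1 V, ∠V_total = -10.7°.

V_total = 89.1∠-10.7° V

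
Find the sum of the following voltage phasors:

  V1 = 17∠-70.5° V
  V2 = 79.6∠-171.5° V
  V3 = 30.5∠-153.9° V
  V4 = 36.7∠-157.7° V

Step 1 — Convert each phasor to rectangular form:
  V1 = 17·(cos(-70.5°) + j·sin(-70.5°)) = 5.675 - j16.02 V
  V2 = 79.6·(cos(-171.5°) + j·sin(-171.5°)) = -78.73 - j11.77 V
  V3 = 30.5·(cos(-153.9°) + j·sin(-153.9°)) = -27.39 - j13.42 V
  V4 = 36.7·(cos(-157.7°) + j·sin(-157.7°)) = -33.96 - j13.93 V
Step 2 — Sum components: V_total = -134.4 - j55.13 V.
Step 3 — Convert to polar: |V_total| = 145.3 V, ∠V_total = -157.7°.

V_total = 145.3∠-157.7° V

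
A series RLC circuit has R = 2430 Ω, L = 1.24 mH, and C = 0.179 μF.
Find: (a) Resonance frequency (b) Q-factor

Step 1 — Resonance condition Im(Z)=0 gives ω₀ = 1/√(LC).
Step 2 — ω₀ = 1/√(0.00124·1.79e-07) = 6.712e+04 rad/s.
Step 3 — f₀ = ω₀/(2π) = 1.068e+04 Hz.
Step 4 — Series Q: Q = ω₀L/R = 6.712e+04·0.00124/2430 = 0.03425.

(a) f₀ = 1.068e+04 Hz  (b) Q = 0.03425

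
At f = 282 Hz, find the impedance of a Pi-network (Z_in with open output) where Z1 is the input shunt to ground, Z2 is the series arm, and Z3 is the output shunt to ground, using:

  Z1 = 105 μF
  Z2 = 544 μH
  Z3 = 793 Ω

Step 1 — Angular frequency: ω = 2π·f = 2π·282 = 1772 rad/s.
Step 2 — Component impedances:
  Z1: Z = 1/(jωC) = -j/(ω·C) = 0 - j5.375 Ω
  Z2: Z = jωL = j·1772·0.000544 = 0 + j0.9639 Ω
  Z3: Z = R = 793 Ω
Step 3 — With open output, the series arm Z2 and the output shunt Z3 appear in series to ground: Z2 + Z3 = 793 + j0.9639 Ω.
Step 4 — Parallel with input shunt Z1: Z_in = Z1 || (Z2 + Z3) = 0.03643 - j5.375 Ω = 5.375∠-89.6° Ω.

Z = 0.03643 - j5.375 Ω = 5.375∠-89.6° Ω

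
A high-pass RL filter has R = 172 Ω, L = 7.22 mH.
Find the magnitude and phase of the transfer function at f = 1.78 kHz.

Step 1 — Angular frequency: ω = 2π·1780 = 1.118e+04 rad/s.
Step 2 — Transfer function: H(jω) = jωL/(R + jωL).
Step 3 — Numerator jωL = j·80.75; denominator R + jωL = 172 + j80.75.
Step 4 — H = 0.1806 + j0.3847.
Step 5 — Magnitude: |H| = 0.425 (-7.4 dB); phase: φ = 64.9°.

|H| = 0.425 (-7.4 dB), φ = 64.9°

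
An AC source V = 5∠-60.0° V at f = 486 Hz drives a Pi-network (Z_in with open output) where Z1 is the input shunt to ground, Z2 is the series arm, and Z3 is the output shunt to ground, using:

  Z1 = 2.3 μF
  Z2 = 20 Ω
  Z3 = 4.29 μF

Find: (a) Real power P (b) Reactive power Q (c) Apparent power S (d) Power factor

Step 1 — Angular frequency: ω = 2π·f = 2π·486 = 3054 rad/s.
Step 2 — Component impedances:
  Z1: Z = 1/(jωC) = -j/(ω·C) = 0 - j142.4 Ω
  Z2: Z = R = 20 Ω
  Z3: Z = 1/(jωC) = -j/(ω·C) = 0 - j76.34 Ω
Step 3 — With open output, the series arm Z2 and the output shunt Z3 appear in series to ground: Z2 + Z3 = 20 - j76.34 Ω.
Step 4 — Parallel with input shunt Z1: Z_in = Z1 || (Z2 + Z3) = 8.405 - j50.46 Ω = 51.16∠-80.5° Ω.
Step 5 — Source phasor: V = 5∠-60.0° V = 2.5 - j4.33 V.
Step 6 — Current: I = V / Z = 0.09152 + j0.0343 A = 0.09774∠20.5° A.
Step 7 — Complex power: S = V·I* = 0.08029 - j0.482 VA.
Step 8 — Real power: P = Re(S) = 0.08029 W.
Step 9 — Reactive power: Q = Im(S) = -0.482 VAR.
Step 10 — Apparent power: |S| = 0.4887 VA.
Step 11 — Power factor: PF = P/|S| = 0.1643 (leading).

(a) P = 0.08029 W  (b) Q = -0.482 VAR  (c) S = 0.4887 VA  (d) PF = 0.1643 (leading)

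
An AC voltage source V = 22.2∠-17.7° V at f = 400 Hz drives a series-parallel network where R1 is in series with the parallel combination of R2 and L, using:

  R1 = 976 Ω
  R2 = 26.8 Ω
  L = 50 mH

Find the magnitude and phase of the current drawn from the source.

Step 1 — Angular frequency: ω = 2π·f = 2π·400 = 2513 rad/s.
Step 2 — Component impedances:
  R1: Z = R = 976 Ω
  R2: Z = R = 26.8 Ω
  L: Z = jωL = j·2513·0.05 = 0 + j125.7 Ω
Step 3 — Parallel branch: R2 || L = 1/(1/R2 + 1/L) = 25.63 + j5.467 Ω.
Step 4 — Series with R1: Z_total = R1 + (R2 || L) = 1002 + j5.467 Ω = 1002∠0.3° Ω.
Step 5 — Source phasor: V = 22.2∠-17.7° V = 21.15 - j6.75 V.
Step 6 — Ohm's law: I = V / Z_total = (21.15 - j6.75) / (1002 + j5.467) = 0.02108 - j0.006854 A.
Step 7 — Convert to polar: |I| = 0.02216 A, ∠I = -18.0°.

I = 0.02216∠-18.0° A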